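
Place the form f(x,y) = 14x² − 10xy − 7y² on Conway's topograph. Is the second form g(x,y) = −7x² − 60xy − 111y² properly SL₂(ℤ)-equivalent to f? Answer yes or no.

D₁ = 492, D₂ = 492
river cycle of f (length 6): (-7, 10, 14), (14, 18, -3), (-3, 18, 14), (14, 10, -7), (-7, 18, 6), (6, 18, -7)
river cycle of g (length 6): (-7, 10, 14), (14, 18, -3), (-3, 18, 14), (14, 10, -7), (-7, 18, 6), (6, 18, -7)
cycles coincide ⇒ equivalent

yes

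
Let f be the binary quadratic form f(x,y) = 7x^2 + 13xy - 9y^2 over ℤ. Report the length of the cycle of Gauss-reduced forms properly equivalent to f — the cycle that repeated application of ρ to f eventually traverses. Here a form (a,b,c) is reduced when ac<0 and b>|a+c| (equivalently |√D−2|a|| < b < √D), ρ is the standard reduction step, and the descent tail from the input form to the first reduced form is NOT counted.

D = 421, ⌊√D⌋ = 20
river: ρ → (-9,5,11)
river: ρ → (11,17,-3)
river: ρ → (-3,19,5)
river: ρ → (5,11,-15)
river: ρ → (-15,19,1)
river: ρ → (1,19,-15)
river: ρ → (-15,11,5)
river: ρ → (5,19,-3)
river: ρ → (-3,17,11)
river: ρ → (11,5,-9)
river: ρ → (-9,13,7)
river: ρ → (7,15,-7)
river: ρ → (-7,13,9)
river: ρ → (9,5,-11)
river: ρ → (-11,17,3)
river: ρ → (3,19,-5)
river: ρ → (-5,11,15)
river: ρ → (15,19,-1)
river: ρ → (-1,19,15)
river: ρ → (15,11,-5)
river: ρ → (-5,19,3)
river: ρ → (3,17,-11)
river: ρ → (-11,5,9)
river: ρ → (9,13,-7)
river: ρ → (-7,15,7)
river: ρ → (7,13,-9)
ρ-cycle length = 26 (tail of 0 descent steps not counted)

26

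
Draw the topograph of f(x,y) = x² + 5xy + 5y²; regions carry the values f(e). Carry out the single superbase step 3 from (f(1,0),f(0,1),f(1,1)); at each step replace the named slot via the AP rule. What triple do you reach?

start (1,5,11) = (f(1,0),f(0,1),f(1,1))
replace slot 3: 2·(1+5) − 11 = 1 → (1,5,1)

1,5,1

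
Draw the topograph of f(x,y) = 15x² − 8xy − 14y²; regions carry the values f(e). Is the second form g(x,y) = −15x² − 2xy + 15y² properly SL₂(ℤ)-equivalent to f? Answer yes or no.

D₁ = 904, D₂ = 904
river cycle of f (length 10): (-14, 8, 15), (15, 22, -7), (-7, 20, 18), (18, 16, -9), (-9, 20, 14), (14, 8, -15), (-15, 22, 7), (7, 20, -18), (-18, 16, 9), (9, 20, -14)
river cycle of g (length 6): (15, 2, -15), (-15, 28, 2), (2, 28, -15), (-15, 2, 15), (15, 28, -2), (-2, 28, 15)
cycles differ ⇒ inequivalent

no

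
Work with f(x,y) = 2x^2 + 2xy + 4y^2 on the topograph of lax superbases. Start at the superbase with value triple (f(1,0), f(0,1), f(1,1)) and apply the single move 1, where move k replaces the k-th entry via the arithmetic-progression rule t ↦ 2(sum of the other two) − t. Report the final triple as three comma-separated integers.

start (2,4,8) = (f(1,0),f(0,1),f(1,1))
replace slot 1: 2·(4+8) − 2 = 22 → (22,4,8)

22,4,8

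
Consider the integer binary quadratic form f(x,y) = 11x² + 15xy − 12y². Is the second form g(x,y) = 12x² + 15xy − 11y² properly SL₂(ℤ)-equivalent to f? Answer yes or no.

D₁ = 753, D₂ = 753
river cycle of f (length 24): (-12, 9, 14), (14, 19, -7), (-7, 23, 8), (8, 25, -4), (-4, 23, 14), (14, 5, -13), (-13, 21, 6), (6, 27, -1), (-1, 27, 6), (6, 21, -13), … (14 more)
river cycle of g (length 24): (-11, 7, 16), (16, 25, -2), (-2, 27, 3), (3, 27, -2), (-2, 25, 16), (16, 7, -11), (-11, 15, 12), (12, 9, -14), (-14, 19, 7), (7, 23, -8), … (14 more)
cycles differ ⇒ inequivalent

no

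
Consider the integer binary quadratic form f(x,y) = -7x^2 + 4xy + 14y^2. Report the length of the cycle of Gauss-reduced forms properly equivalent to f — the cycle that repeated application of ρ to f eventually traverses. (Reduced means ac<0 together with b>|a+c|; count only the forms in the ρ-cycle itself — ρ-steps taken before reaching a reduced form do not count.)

D = 408, ⌊√D⌋ = 20
descent: ρ → (14,-4,-7)
descent: ρ → (-7,18,3)  [lands on river]
river: ρ → (3,18,-7)
river: ρ → (-7,10,11)
river: ρ → (11,12,-6)
river: ρ → (-6,12,11)
river: ρ → (11,10,-7)
ρ-cycle length = 6 (tail of 2 descent steps not counted)

6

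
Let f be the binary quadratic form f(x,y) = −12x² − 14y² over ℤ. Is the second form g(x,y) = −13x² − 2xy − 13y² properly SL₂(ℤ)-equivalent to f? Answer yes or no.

D₁ = -672, D₂ = -672
f is negative-definite; reduce −f:
−f: reduced (well bottom): (12,0,14) with a≤c, −a<b≤a
flip sign back: reduced form of f is (-12,0,-14)
g is negative-definite; reduce −g:
−g: reduced (well bottom): (13,2,13) with a≤c, −a<b≤a
flip sign back: reduced form of g is (-13,-2,-13)
reduced forms (-12, 0, -14) vs (-13, -2, -13) ⇒ inequivalent

no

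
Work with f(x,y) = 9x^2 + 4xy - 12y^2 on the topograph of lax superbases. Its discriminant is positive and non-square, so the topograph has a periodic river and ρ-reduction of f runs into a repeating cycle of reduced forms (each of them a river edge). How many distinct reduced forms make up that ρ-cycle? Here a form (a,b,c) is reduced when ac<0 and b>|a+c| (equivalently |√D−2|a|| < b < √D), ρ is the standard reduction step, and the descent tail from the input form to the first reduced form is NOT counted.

D = 448, ⌊√D⌋ = 21
river: ρ → (-12,20,1)
river: ρ → (1,20,-12)
river: ρ → (-12,4,9)
river: ρ → (9,14,-7)
river: ρ → (-7,14,9)
river: ρ → (9,4,-12)
ρ-cycle length = 6 (tail of 0 descent steps not counted)

6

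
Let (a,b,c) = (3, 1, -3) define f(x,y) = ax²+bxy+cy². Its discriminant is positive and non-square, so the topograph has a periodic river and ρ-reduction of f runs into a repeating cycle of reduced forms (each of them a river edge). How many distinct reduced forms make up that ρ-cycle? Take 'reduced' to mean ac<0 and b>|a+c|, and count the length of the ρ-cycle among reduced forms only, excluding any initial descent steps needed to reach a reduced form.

D = 37, ⌊√D⌋ = 6
river: ρ → (-3,5,1)
river: ρ → (1,5,-3)
river: ρ → (-3,1,3)
river: ρ → (3,5,-1)
river: ρ → (-1,5,3)
river: ρ → (3,1,-3)
ρ-cycle length = 6 (tail of 0 descent steps not counted)

6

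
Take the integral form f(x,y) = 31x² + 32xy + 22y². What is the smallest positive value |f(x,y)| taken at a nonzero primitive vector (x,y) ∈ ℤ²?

translate: b→-30 (≡32 mod 62), so (31,32,22)→(31,-30,21)
flip: (31,-30,21)→(21,30,31)
translate: b→-12 (≡30 mod 42), so (21,30,31)→(21,-12,22)
reduced (well bottom): (21,-12,22) with a≤c, −a<b≤a
well minimum = a = 21

21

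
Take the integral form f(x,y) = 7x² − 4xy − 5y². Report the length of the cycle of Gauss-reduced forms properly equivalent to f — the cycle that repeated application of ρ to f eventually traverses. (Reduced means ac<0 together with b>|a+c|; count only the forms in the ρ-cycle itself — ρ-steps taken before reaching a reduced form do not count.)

D = 156, ⌊√D⌋ = 12
descent: ρ → (-5,4,7)  [lands on river]
river: ρ → (7,10,-2)
river: ρ → (-2,10,7)
river: ρ → (7,4,-5)
river: ρ → (-5,6,6)
river: ρ → (6,6,-5)
ρ-cycle length = 6 (tail of 1 descent step not counted)

6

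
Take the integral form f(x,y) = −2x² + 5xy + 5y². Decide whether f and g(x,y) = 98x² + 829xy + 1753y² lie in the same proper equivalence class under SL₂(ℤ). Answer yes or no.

D₁ = 65, D₂ = 65
river cycle of f (length 6): (5, 5, -2), (-2, 7, 2), (2, 5, -5), (-5, 5, 2), (2, 7, -2), (-2, 5, 5)
river cycle of g (length 6): (5, 5, -2), (-2, 7, 2), (2, 5, -5), (-5, 5, 2), (2, 7, -2), (-2, 5, 5)
cycles coincide ⇒ equivalent

yes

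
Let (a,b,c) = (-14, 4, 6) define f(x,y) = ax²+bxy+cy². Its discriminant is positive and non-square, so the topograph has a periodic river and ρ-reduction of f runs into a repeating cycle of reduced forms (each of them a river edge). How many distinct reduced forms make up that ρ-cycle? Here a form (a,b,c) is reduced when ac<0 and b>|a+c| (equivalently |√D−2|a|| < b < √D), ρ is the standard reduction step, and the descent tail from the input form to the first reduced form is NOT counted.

D = 352, ⌊√D⌋ = 18
descent: ρ → (6,8,-12)  [lands on river]
river: ρ → (-12,16,2)
river: ρ → (2,16,-12)
river: ρ → (-12,8,6)
river: ρ → (6,16,-4)
river: ρ → (-4,16,6)
ρ-cycle length = 6 (tail of 1 descent step not counted)

6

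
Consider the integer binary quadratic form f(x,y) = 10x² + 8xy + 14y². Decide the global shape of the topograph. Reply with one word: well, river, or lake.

D = b²−4ac = 8² − 4·10·14 = -496
D < 0 ⇒ definite ⇒ every region one sign ⇒ single well

well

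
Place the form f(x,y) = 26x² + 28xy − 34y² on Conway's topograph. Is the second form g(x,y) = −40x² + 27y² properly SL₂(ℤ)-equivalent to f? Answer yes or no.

D₁ = 4320, D₂ = 4320
river cycle of f (length 10): (-34, 40, 20), (20, 40, -34), (-34, 28, 26), (26, 24, -36), (-36, 48, 14), (14, 64, -4), (-4, 64, 14), (14, 48, -36), (-36, 24, 26), (26, 28, -34)
river cycle of g (length 12): (27, 54, -13), (-13, 50, 35), (35, 20, -28), (-28, 36, 27), (27, 18, -37), (-37, 56, 8), (8, 56, -37), (-37, 18, 27), (27, 36, -28), (-28, 20, 35), … (2 more)
cycles differ ⇒ inequivalent

no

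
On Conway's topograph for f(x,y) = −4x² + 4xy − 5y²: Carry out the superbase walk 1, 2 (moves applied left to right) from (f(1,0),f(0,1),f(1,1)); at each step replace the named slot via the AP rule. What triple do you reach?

start (-4,-5,-5) = (f(1,0),f(0,1),f(1,1))
replace slot 1: 2·((-5)+(-5)) − (-4) = -16 → (-16,-5,-5)
replace slot 2: 2·((-16)+(-5)) − (-5) = -37 → (-16,-37,-5)

-16,-37,-5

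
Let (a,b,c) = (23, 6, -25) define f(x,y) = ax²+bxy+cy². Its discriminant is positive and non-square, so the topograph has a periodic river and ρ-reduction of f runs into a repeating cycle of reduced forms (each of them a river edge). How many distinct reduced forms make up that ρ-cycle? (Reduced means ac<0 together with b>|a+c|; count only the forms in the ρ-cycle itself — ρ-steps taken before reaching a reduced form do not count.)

D = 2336, ⌊√D⌋ = 48
river: ρ → (-25,44,4)
river: ρ → (4,44,-25)
river: ρ → (-25,6,23)
river: ρ → (23,40,-8)
river: ρ → (-8,40,23)
river: ρ → (23,6,-25)
ρ-cycle length = 6 (tail of 0 descent steps not counted)

6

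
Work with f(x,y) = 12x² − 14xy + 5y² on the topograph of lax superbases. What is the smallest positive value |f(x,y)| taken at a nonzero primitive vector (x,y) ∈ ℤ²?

translate: b→10 (≡-14 mod 24), so (12,-14,5)→(12,10,3)
flip: (12,10,3)→(3,-10,12)
translate: b→2 (≡-10 mod 6), so (3,-10,12)→(3,2,4)
reduced (well bottom): (3,2,4) with a≤c, −a<b≤a
well minimum = a = 3

3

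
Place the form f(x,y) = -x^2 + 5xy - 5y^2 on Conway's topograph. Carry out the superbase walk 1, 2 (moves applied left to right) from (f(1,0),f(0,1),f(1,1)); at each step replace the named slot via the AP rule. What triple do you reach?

start (-1,-5,-1) = (f(1,0),f(0,1),f(1,1))
replace slot 1: 2·((-5)+(-1)) − (-1) = -11 → (-11,-5,-1)
replace slot 2: 2·((-11)+(-1)) − (-5) = -19 → (-11,-19,-1)

-11,-19,-1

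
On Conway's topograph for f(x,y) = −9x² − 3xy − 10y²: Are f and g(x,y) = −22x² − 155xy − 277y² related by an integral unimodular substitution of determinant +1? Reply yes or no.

D₁ = -351, D₂ = -351
f is negative-definite; reduce −f:
−f: reduced (well bottom): (9,3,10) with a≤c, −a<b≤a
flip sign back: reduced form of f is (-9,-3,-10)
g is negative-definite; reduce −g:
−g: translate: b→-21 (≡155 mod 44), so (22,155,277)→(22,-21,9)
−g: flip: (22,-21,9)→(9,21,22)
−g: translate: b→3 (≡21 mod 18), so (9,21,22)→(9,3,10)
−g: reduced (well bottom): (9,3,10) with a≤c, −a<b≤a
flip sign back: reduced form of g is (-9,-3,-10)
reduced forms (-9, -3, -10) vs (-9, -3, -10) ⇒ equivalent

yes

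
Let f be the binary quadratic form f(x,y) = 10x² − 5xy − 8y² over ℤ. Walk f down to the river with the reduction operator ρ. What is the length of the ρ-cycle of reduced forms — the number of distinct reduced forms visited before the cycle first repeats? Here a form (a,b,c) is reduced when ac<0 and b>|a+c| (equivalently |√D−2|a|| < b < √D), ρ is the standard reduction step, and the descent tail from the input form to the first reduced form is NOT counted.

D = 345, ⌊√D⌋ = 18
descent: ρ → (-8,5,10)  [lands on river]
river: ρ → (10,15,-3)
river: ρ → (-3,15,10)
river: ρ → (10,5,-8)
river: ρ → (-8,11,7)
river: ρ → (7,17,-2)
river: ρ → (-2,15,15)
river: ρ → (15,15,-2)
river: ρ → (-2,17,7)
river: ρ → (7,11,-8)
ρ-cycle length = 10 (tail of 1 descent step not counted)

10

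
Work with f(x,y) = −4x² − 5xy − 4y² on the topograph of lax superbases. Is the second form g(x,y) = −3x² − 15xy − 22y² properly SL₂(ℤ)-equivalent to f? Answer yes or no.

D₁ = -39, D₂ = -39
f is negative-definite; reduce −f:
−f: translate: b→-3 (≡5 mod 8), so (4,5,4)→(4,-3,3)
−f: flip: (4,-3,3)→(3,3,4)
−f: reduced (well bottom): (3,3,4) with a≤c, −a<b≤a
flip sign back: reduced form of f is (-3,-3,-4)
g is negative-definite; reduce −g:
−g: translate: b→3 (≡15 mod 6), so (3,15,22)→(3,3,4)
−g: reduced (well bottom): (3,3,4) with a≤c, −a<b≤a
flip sign back: reduced form of g is (-3,-3,-4)
reduced forms (-3, -3, -4) vs (-3, -3, -4) ⇒ equivalent

yes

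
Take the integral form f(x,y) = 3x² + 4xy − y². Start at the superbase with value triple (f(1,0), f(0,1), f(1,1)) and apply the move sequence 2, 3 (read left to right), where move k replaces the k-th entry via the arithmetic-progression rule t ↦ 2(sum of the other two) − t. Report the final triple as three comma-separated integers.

start (3,-1,6) = (f(1,0),f(0,1),f(1,1))
replace slot 2: 2·(3+6) − (-1) = 19 → (3,19,6)
replace slot 3: 2·(3+19) − 6 = 38 → (3,19,38)

3,19,38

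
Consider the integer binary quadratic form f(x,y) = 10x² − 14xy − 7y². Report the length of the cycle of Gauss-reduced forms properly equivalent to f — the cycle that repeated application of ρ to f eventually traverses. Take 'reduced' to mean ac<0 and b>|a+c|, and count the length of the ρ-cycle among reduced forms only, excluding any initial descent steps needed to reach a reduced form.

D = 476, ⌊√D⌋ = 21
descent: ρ → (-7,14,10)  [lands on river]
river: ρ → (10,6,-11)
river: ρ → (-11,16,5)
river: ρ → (5,14,-14)
river: ρ → (-14,14,5)
river: ρ → (5,16,-11)
river: ρ → (-11,6,10)
river: ρ → (10,14,-7)
ρ-cycle length = 8 (tail of 1 descent step not counted)

8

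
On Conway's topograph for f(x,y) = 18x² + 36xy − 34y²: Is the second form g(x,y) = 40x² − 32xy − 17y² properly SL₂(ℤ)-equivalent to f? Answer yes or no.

D₁ = 3744, D₂ = 3744
river cycle of f (length 8): (-34, 32, 20), (20, 48, -18), (-18, 60, 2), (2, 60, -18), (-18, 48, 20), (20, 32, -34), (-34, 36, 18), (18, 36, -34)
river cycle of g (length 8): (-17, 32, 40), (40, 48, -9), (-9, 60, 4), (4, 60, -9), (-9, 48, 40), (40, 32, -17), (-17, 36, 36), (36, 36, -17)
cycles differ ⇒ inequivalent

no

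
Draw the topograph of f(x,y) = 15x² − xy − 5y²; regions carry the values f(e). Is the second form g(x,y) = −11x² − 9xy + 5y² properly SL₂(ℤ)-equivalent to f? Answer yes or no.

D₁ = 301, D₂ = 301
river cycle of f (length 10): (-5, 11, 9), (9, 7, -7), (-7, 7, 9), (9, 11, -5), (-5, 9, 11), (11, 13, -3), (-3, 17, 1), (1, 17, -3), (-3, 13, 11), (11, 9, -5)
river cycle of g (length 10): (5, 9, -11), (-11, 13, 3), (3, 17, -1), (-1, 17, 3), (3, 13, -11), (-11, 9, 5), (5, 11, -9), (-9, 7, 7), (7, 7, -9), (-9, 11, 5)
cycles differ ⇒ inequivalent

no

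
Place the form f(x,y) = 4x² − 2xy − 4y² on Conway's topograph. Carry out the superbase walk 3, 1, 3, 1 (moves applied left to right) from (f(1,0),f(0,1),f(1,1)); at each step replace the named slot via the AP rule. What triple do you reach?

start (4,-4,-2) = (f(1,0),f(0,1),f(1,1))
replace slot 3: 2·(4+(-4)) − (-2) = 2 → (4,-4,2)
replace slot 1: 2·((-4)+2) − 4 = -8 → (-8,-4,2)
replace slot 3: 2·((-8)+(-4)) − 2 = -26 → (-8,-4,-26)
replace slot 1: 2·((-4)+(-26)) − (-8) = -52 → (-52,-4,-26)

-52,-4,-26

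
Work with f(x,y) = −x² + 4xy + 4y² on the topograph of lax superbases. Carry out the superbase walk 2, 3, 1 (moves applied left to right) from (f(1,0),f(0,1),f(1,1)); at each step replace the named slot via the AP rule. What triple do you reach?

start (-1,4,7) = (f(1,0),f(0,1),f(1,1))
replace slot 2: 2·((-1)+7) − 4 = 8 → (-1,8,7)
replace slot 3: 2·((-1)+8) − 7 = 7 → (-1,8,7)
replace slot 1: 2·(8+7) − (-1) = 31 → (31,8,7)

31,8,7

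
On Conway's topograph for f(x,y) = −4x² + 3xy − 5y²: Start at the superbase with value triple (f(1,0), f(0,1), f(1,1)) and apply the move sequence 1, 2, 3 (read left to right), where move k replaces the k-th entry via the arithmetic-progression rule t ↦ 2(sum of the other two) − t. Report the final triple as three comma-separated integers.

start (-4,-5,-6) = (f(1,0),f(0,1),f(1,1))
replace slot 1: 2·((-5)+(-6)) − (-4) = -18 → (-18,-5,-6)
replace slot 2: 2·((-18)+(-6)) − (-5) = -43 → (-18,-43,-6)
replace slot 3: 2·((-18)+(-43)) − (-6) = -116 → (-18,-43,-116)

-18,-43,-116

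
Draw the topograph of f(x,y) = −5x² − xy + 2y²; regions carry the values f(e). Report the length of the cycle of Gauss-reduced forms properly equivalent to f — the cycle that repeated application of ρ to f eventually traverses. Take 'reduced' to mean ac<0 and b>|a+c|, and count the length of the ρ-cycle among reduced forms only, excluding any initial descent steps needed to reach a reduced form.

D = 41, ⌊√D⌋ = 6
descent: ρ → (2,5,-2)  [lands on river]
river: ρ → (-2,3,4)
river: ρ → (4,5,-1)
river: ρ → (-1,5,4)
river: ρ → (4,3,-2)
river: ρ → (-2,5,2)
river: ρ → (2,3,-4)
river: ρ → (-4,5,1)
river: ρ → (1,5,-4)
river: ρ → (-4,3,2)
ρ-cycle length = 10 (tail of 1 descent step not counted)

10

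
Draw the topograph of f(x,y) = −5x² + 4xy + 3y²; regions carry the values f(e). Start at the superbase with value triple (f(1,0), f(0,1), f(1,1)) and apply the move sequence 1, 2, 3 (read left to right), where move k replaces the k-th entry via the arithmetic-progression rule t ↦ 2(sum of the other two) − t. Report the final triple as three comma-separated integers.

start (-5,3,2) = (f(1,0),f(0,1),f(1,1))
replace slot 1: 2·(3+2) − (-5) = 15 → (15,3,2)
replace slot 2: 2·(15+2) − 3 = 31 → (15,31,2)
replace slot 3: 2·(15+31) − 2 = 90 → (15,31,90)

15,31,90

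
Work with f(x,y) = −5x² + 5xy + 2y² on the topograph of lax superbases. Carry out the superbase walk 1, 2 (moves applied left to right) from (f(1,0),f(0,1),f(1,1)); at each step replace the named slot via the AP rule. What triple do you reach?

start (-5,2,2) = (f(1,0),f(0,1),f(1,1))
replace slot 1: 2·(2+2) − (-5) = 13 → (13,2,2)
replace slot 2: 2·(13+2) − 2 = 28 → (13,28,2)

13,28,2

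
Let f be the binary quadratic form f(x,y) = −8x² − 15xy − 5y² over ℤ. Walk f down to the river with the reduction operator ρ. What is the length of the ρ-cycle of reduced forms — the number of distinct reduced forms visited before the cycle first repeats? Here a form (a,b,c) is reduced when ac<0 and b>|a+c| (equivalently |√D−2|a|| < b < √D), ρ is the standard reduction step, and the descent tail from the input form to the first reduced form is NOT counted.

D = 65, ⌊√D⌋ = 8
descent: ρ → (-5,5,2)  [lands on river]
river: ρ → (2,7,-2)
river: ρ → (-2,5,5)
river: ρ → (5,5,-2)
river: ρ → (-2,7,2)
river: ρ → (2,5,-5)
ρ-cycle length = 6 (tail of 1 descent step not counted)

6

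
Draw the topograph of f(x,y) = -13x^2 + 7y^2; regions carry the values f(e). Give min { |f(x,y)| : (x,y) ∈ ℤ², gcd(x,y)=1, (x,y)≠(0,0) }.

descent: ρ → (7,14,-6)  [lands on river]
river: ρ → (-6,10,11)
river: ρ → (11,12,-5)
river: ρ → (-5,18,2)
river: ρ → (2,18,-5)
river: ρ → (-5,12,11)
river: ρ → (11,10,-6)
river: ρ → (-6,14,7)
closes: descent 1, river 8
min |a| on river = 2

2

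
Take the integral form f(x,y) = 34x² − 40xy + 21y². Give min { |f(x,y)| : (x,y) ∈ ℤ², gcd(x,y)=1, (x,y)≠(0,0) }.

translate: b→28 (≡-40 mod 68), so (34,-40,21)→(34,28,15)
flip: (34,28,15)→(15,-28,34)
translate: b→2 (≡-28 mod 30), so (15,-28,34)→(15,2,21)
reduced (well bottom): (15,2,21) with a≤c, −a<b≤a
well minimum = a = 15

15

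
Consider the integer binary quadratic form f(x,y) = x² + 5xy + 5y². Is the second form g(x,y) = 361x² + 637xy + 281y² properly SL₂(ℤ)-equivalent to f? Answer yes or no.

D₁ = 5, D₂ = 5
river cycle of f (length 2): (1, 1, -1), (-1, 1, 1)
river cycle of g (length 2): (1, 1, -1), (-1, 1, 1)
cycles coincide ⇒ equivalent

yes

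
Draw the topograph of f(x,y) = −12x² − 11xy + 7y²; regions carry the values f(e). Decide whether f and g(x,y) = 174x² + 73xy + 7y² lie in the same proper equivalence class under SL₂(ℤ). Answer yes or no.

D₁ = 457, D₂ = 457
river cycle of f (length 46): (7, 11, -12), (-12, 13, 6), (6, 11, -14), (-14, 17, 3), (3, 19, -8), (-8, 13, 9), (9, 5, -12), (-12, 19, 2), (2, 21, -2), (-2, 19, 12), … (36 more)
river cycle of g (length 46): (7, 11, -12), (-12, 13, 6), (6, 11, -14), (-14, 17, 3), (3, 19, -8), (-8, 13, 9), (9, 5, -12), (-12, 19, 2), (2, 21, -2), (-2, 19, 12), … (36 more)
cycles coincide ⇒ equivalent

yes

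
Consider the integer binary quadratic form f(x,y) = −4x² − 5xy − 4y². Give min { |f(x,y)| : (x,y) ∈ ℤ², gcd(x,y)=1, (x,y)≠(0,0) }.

translate: b→-3 (≡5 mod 8), so (4,5,4)→(4,-3,3)
flip: (4,-3,3)→(3,3,4)
reduced (well bottom): (3,3,4) with a≤c, −a<b≤a
well minimum |f| = |-3| = 3 (negative-definite)

3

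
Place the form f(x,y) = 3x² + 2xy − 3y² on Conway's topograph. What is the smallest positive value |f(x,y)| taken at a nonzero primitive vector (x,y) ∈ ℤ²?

river: ρ → (-3,4,2)
river: ρ → (2,4,-3)
river: ρ → (-3,2,3)
river: ρ → (3,4,-2)
river: ρ → (-2,4,3)
river: ρ → (3,2,-3)
closes: descent 0, river 6
min |a| on river = 2

2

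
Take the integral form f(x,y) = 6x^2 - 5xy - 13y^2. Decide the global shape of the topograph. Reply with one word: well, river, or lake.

D = b²−4ac = (-5)² − 4·6·(-13) = 337
D > 0 non-square ⇒ indefinite ⇒ periodic river

river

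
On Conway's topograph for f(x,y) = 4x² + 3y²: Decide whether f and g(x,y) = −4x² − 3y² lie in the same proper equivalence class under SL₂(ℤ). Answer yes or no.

D₁ = -48, D₂ = -48
f: flip: (4,0,3)→(3,0,4)
f: reduced (well bottom): (3,0,4) with a≤c, −a<b≤a
g is negative-definite; reduce −g:
−g: flip: (4,0,3)→(3,0,4)
−g: reduced (well bottom): (3,0,4) with a≤c, −a<b≤a
flip sign back: reduced form of g is (-3,0,-4)
reduced forms (3, 0, 4) vs (-3, 0, -4) ⇒ inequivalent

no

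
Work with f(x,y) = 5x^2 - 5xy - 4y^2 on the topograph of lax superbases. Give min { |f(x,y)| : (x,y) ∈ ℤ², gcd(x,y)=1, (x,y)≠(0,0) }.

descent: ρ → (-4,5,5)  [lands on river]
river: ρ → (5,5,-4)
river: ρ → (-4,3,6)
river: ρ → (6,9,-1)
river: ρ → (-1,9,6)
river: ρ → (6,3,-4)
closes: descent 1, river 6
min |a| on river = 1

1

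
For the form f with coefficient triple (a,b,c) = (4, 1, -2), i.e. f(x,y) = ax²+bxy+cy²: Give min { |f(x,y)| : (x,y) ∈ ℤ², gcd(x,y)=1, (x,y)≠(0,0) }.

descent: ρ → (-2,3,3)  [lands on river]
river: ρ → (3,3,-2)
river: ρ → (-2,5,1)
river: ρ → (1,5,-2)
closes: descent 1, river 4
min |a| on river = 1

1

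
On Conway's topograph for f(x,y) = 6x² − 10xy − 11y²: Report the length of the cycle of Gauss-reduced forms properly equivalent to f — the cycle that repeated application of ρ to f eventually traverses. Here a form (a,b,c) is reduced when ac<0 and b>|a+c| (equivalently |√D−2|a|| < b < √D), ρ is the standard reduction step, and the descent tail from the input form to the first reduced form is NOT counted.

D = 364, ⌊√D⌋ = 19
descent: ρ → (-11,10,6)  [lands on river]
river: ρ → (6,14,-7)
river: ρ → (-7,14,6)
river: ρ → (6,10,-11)
river: ρ → (-11,12,5)
river: ρ → (5,18,-2)
river: ρ → (-2,18,5)
river: ρ → (5,12,-11)
ρ-cycle length = 8 (tail of 1 descent step not counted)

8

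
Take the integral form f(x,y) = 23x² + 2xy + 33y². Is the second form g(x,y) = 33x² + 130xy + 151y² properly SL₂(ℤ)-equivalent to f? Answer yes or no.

D₁ = -3032, D₂ = -3032
f: reduced (well bottom): (23,2,33) with a≤c, −a<b≤a
g: translate: b→-2 (≡130 mod 66), so (33,130,151)→(33,-2,23)
g: flip: (33,-2,23)→(23,2,33)
g: reduced (well bottom): (23,2,33) with a≤c, −a<b≤a
reduced forms (23, 2, 33) vs (23, 2, 33) ⇒ equivalent

yes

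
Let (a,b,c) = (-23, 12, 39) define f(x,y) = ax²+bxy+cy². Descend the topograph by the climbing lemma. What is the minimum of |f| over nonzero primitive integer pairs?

descent: ρ → (39,-12,-23)
descent: ρ → (-23,58,4)  [lands on river]
river: ρ → (4,54,-51)
river: ρ → (-51,48,7)
river: ρ → (7,50,-44)
river: ρ → (-44,38,13)
river: ρ → (13,40,-41)
river: ρ → (-41,42,12)
river: ρ → (12,54,-17)
river: ρ → (-17,48,21)
river: ρ → (21,36,-29)
river: ρ → (-29,22,28)
river: ρ → (28,34,-23)
closes: descent 2, river 12
min |a| on river = 4

4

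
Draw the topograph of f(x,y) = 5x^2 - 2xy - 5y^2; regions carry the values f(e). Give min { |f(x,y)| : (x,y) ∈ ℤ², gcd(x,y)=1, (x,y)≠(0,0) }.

descent: ρ → (-5,2,5)  [lands on river]
river: ρ → (5,8,-2)
river: ρ → (-2,8,5)
river: ρ → (5,2,-5)
river: ρ → (-5,8,2)
river: ρ → (2,8,-5)
closes: descent 1, river 6
min |a| on river = 2

2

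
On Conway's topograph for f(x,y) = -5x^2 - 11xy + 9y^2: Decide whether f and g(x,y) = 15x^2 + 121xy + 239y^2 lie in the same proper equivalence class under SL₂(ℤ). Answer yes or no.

D₁ = 301, D₂ = 301
river cycle of f (length 10): (9, 11, -5), (-5, 9, 11), (11, 13, -3), (-3, 17, 1), (1, 17, -3), (-3, 13, 11), (11, 9, -5), (-5, 11, 9), (9, 7, -7), (-7, 7, 9)
river cycle of g (length 10): (-5, 9, 11), (11, 13, -3), (-3, 17, 1), (1, 17, -3), (-3, 13, 11), (11, 9, -5), (-5, 11, 9), (9, 7, -7), (-7, 7, 9), (9, 11, -5)
cycles coincide ⇒ equivalent

yes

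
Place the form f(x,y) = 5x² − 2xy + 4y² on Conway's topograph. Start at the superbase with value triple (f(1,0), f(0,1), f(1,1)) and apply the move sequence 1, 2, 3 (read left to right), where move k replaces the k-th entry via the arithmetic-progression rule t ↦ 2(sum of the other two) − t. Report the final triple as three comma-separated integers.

start (5,4,7) = (f(1,0),f(0,1),f(1,1))
replace slot 1: 2·(4+7) − 5 = 17 → (17,4,7)
replace slot 2: 2·(17+7) − 4 = 44 → (17,44,7)
replace slot 3: 2·(17+44) − 7 = 115 → (17,44,115)

17,44,115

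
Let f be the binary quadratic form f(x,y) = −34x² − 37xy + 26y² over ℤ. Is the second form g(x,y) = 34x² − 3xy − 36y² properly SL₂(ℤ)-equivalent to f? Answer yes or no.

D₁ = 4905, D₂ = 4905
river cycle of f (length 8): (26, 37, -34), (-34, 31, 29), (29, 27, -36), (-36, 45, 20), (20, 35, -46), (-46, 57, 9), (9, 69, -4), (-4, 67, 26)
river cycle of g (length 6): (-36, 3, 34), (34, 65, -5), (-5, 65, 34), (34, 3, -36), (-36, 69, 1), (1, 69, -36)
cycles differ ⇒ inequivalent

no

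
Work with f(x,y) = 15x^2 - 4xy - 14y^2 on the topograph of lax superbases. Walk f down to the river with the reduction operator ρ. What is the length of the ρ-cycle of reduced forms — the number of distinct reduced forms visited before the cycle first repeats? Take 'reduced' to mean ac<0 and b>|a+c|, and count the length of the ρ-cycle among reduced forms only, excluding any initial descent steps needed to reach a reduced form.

D = 856, ⌊√D⌋ = 29
descent: ρ → (-14,4,15)  [lands on river]
river: ρ → (15,26,-3)
river: ρ → (-3,28,6)
river: ρ → (6,20,-19)
river: ρ → (-19,18,7)
river: ρ → (7,24,-10)
river: ρ → (-10,16,15)
river: ρ → (15,14,-11)
river: ρ → (-11,8,18)
river: ρ → (18,28,-1)
river: ρ → (-1,28,18)
river: ρ → (18,8,-11)
river: ρ → (-11,14,15)
river: ρ → (15,16,-10)
river: ρ → (-10,24,7)
river: ρ → (7,18,-19)
river: ρ → (-19,20,6)
river: ρ → (6,28,-3)
river: ρ → (-3,26,15)
river: ρ → (15,4,-14)
river: ρ → (-14,24,5)
river: ρ → (5,26,-9)
river: ρ → (-9,28,2)
river: ρ → (2,28,-9)
river: ρ → (-9,26,5)
river: ρ → (5,24,-14)
ρ-cycle length = 26 (tail of 1 descent step not counted)

26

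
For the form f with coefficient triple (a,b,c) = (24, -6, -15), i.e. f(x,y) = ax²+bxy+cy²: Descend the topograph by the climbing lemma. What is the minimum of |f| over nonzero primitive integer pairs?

descent: ρ → (-15,36,3)  [lands on river]
river: ρ → (3,36,-15)
river: ρ → (-15,24,15)
river: ρ → (15,36,-3)
river: ρ → (-3,36,15)
river: ρ → (15,24,-15)
closes: descent 1, river 6
min |a| on river = 3

3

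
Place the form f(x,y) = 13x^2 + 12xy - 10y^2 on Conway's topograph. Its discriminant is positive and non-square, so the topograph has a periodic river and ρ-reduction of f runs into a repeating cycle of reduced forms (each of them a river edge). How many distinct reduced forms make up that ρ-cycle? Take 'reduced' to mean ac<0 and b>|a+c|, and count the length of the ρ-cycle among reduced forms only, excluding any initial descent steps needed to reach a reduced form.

D = 664, ⌊√D⌋ = 25
river: ρ → (-10,8,15)
river: ρ → (15,22,-3)
river: ρ → (-3,20,22)
river: ρ → (22,24,-1)
river: ρ → (-1,24,22)
river: ρ → (22,20,-3)
river: ρ → (-3,22,15)
river: ρ → (15,8,-10)
river: ρ → (-10,12,13)
river: ρ → (13,14,-9)
river: ρ → (-9,22,5)
river: ρ → (5,18,-17)
river: ρ → (-17,16,6)
river: ρ → (6,20,-11)
river: ρ → (-11,24,2)
river: ρ → (2,24,-11)
river: ρ → (-11,20,6)
river: ρ → (6,16,-17)
river: ρ → (-17,18,5)
river: ρ → (5,22,-9)
river: ρ → (-9,14,13)
river: ρ → (13,12,-10)
ρ-cycle length = 22 (tail of 0 descent steps not counted)

22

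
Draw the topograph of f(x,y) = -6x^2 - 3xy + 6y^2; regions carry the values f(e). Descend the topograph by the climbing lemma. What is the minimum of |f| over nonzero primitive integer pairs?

descent: ρ → (6,3,-6)  [lands on river]
river: ρ → (-6,9,3)
river: ρ → (3,9,-6)
river: ρ → (-6,3,6)
river: ρ → (6,9,-3)
river: ρ → (-3,9,6)
closes: descent 1, river 6
min |a| on river = 3

3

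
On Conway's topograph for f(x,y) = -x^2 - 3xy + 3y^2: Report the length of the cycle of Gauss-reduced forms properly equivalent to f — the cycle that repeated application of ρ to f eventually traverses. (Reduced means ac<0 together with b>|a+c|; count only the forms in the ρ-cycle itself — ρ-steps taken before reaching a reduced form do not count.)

D = 21, ⌊√D⌋ = 4
descent: ρ → (3,3,-1)  [lands on river]
river: ρ → (-1,3,3)
ρ-cycle length = 2 (tail of 1 descent step not counted)

2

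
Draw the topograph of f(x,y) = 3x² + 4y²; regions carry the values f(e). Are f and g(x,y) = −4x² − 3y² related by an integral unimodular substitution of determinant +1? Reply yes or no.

D₁ = -48, D₂ = -48
f: reduced (well bottom): (3,0,4) with a≤c, −a<b≤a
g is negative-definite; reduce −g:
−g: flip: (4,0,3)→(3,0,4)
−g: reduced (well bottom): (3,0,4) with a≤c, −a<b≤a
flip sign back: reduced form of g is (-3,0,-4)
reduced forms (3, 0, 4) vs (-3, 0, -4) ⇒ inequivalent

no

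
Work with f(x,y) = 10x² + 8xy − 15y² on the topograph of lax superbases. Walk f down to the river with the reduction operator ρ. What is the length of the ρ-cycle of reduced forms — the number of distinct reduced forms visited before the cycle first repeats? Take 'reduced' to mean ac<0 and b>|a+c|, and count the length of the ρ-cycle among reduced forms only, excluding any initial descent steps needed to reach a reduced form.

D = 664, ⌊√D⌋ = 25
river: ρ → (-15,22,3)
river: ρ → (3,20,-22)
river: ρ → (-22,24,1)
river: ρ → (1,24,-22)
river: ρ → (-22,20,3)
river: ρ → (3,22,-15)
river: ρ → (-15,8,10)
river: ρ → (10,12,-13)
river: ρ → (-13,14,9)
river: ρ → (9,22,-5)
river: ρ → (-5,18,17)
river: ρ → (17,16,-6)
river: ρ → (-6,20,11)
river: ρ → (11,24,-2)
river: ρ → (-2,24,11)
river: ρ → (11,20,-6)
river: ρ → (-6,16,17)
river: ρ → (17,18,-5)
river: ρ → (-5,22,9)
river: ρ → (9,14,-13)
river: ρ → (-13,12,10)
river: ρ → (10,8,-15)
ρ-cycle length = 22 (tail of 0 descent steps not counted)

22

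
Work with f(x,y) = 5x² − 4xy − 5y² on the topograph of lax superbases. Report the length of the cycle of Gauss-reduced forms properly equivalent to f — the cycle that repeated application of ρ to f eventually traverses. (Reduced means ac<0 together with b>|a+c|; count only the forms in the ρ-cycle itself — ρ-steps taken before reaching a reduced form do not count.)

D = 116, ⌊√D⌋ = 10
descent: ρ → (-5,4,5)  [lands on river]
river: ρ → (5,6,-4)
river: ρ → (-4,10,1)
river: ρ → (1,10,-4)
river: ρ → (-4,6,5)
river: ρ → (5,4,-5)
river: ρ → (-5,6,4)
river: ρ → (4,10,-1)
river: ρ → (-1,10,4)
river: ρ → (4,6,-5)
ρ-cycle length = 10 (tail of 1 descent step not counted)

10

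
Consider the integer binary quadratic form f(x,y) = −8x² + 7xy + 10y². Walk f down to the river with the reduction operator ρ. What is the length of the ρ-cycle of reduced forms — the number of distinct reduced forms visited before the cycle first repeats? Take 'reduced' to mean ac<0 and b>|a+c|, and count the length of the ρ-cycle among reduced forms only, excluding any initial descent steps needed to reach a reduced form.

D = 369, ⌊√D⌋ = 19
river: ρ → (10,13,-5)
river: ρ → (-5,17,4)
river: ρ → (4,15,-9)
river: ρ → (-9,3,10)
river: ρ → (10,17,-2)
river: ρ → (-2,19,1)
river: ρ → (1,19,-2)
river: ρ → (-2,17,10)
river: ρ → (10,3,-9)
river: ρ → (-9,15,4)
river: ρ → (4,17,-5)
river: ρ → (-5,13,10)
river: ρ → (10,7,-8)
river: ρ → (-8,9,9)
river: ρ → (9,9,-8)
river: ρ → (-8,7,10)
ρ-cycle length = 16 (tail of 0 descent steps not counted)

16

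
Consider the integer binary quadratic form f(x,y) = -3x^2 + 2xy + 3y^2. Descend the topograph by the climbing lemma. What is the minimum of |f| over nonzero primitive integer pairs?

river: ρ → (3,4,-2)
river: ρ → (-2,4,3)
river: ρ → (3,2,-3)
river: ρ → (-3,4,2)
river: ρ → (2,4,-3)
river: ρ → (-3,2,3)
closes: descent 0, river 6
min |a| on river = 2

2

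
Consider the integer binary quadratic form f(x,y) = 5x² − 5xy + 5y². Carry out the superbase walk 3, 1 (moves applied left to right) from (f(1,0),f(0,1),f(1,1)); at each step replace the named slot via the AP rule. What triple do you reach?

start (5,5,5) = (f(1,0),f(0,1),f(1,1))
replace slot 3: 2·(5+5) − 5 = 15 → (5,5,15)
replace slot 1: 2·(5+15) − 5 = 35 → (35,5,15)

35,5,15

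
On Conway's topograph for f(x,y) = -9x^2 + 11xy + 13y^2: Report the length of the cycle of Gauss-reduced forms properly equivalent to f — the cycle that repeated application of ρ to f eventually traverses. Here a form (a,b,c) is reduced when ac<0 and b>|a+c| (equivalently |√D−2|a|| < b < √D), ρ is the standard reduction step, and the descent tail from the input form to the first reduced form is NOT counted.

D = 589, ⌊√D⌋ = 24
river: ρ → (13,15,-7)
river: ρ → (-7,13,15)
river: ρ → (15,17,-5)
river: ρ → (-5,23,3)
river: ρ → (3,19,-19)
river: ρ → (-19,19,3)
river: ρ → (3,23,-5)
river: ρ → (-5,17,15)
river: ρ → (15,13,-7)
river: ρ → (-7,15,13)
river: ρ → (13,11,-9)
river: ρ → (-9,7,15)
river: ρ → (15,23,-1)
river: ρ → (-1,23,15)
river: ρ → (15,7,-9)
river: ρ → (-9,11,13)
ρ-cycle length = 16 (tail of 0 descent steps not counted)

16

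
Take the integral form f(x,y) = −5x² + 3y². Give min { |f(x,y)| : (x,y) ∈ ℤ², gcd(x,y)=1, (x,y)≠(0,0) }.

descent: ρ → (3,6,-2)  [lands on river]
river: ρ → (-2,6,3)
closes: descent 1, river 2
min |a| on river = 2

2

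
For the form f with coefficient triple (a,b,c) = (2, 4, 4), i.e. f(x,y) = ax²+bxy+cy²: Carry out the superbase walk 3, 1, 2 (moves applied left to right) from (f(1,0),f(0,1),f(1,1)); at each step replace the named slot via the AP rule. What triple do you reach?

start (2,4,10) = (f(1,0),f(0,1),f(1,1))
replace slot 3: 2·(2+4) − 10 = 2 → (2,4,2)
replace slot 1: 2·(4+2) − 2 = 10 → (10,4,2)
replace slot 2: 2·(10+2) − 4 = 20 → (10,20,2)

10,20,2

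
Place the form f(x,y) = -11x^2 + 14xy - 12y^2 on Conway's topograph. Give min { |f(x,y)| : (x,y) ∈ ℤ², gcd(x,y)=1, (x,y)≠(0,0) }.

translate: b→8 (≡-14 mod 22), so (11,-14,12)→(11,8,9)
flip: (11,8,9)→(9,-8,11)
reduced (well bottom): (9,-8,11) with a≤c, −a<b≤a
well minimum |f| = |-9| = 9 (negative-definite)

9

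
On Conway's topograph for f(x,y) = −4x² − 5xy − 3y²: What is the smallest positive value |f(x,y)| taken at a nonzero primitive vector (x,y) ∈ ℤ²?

translate: b→-3 (≡5 mod 8), so (4,5,3)→(4,-3,2)
flip: (4,-3,2)→(2,3,4)
translate: b→-1 (≡3 mod 4), so (2,3,4)→(2,-1,3)
reduced (well bottom): (2,-1,3) with a≤c, −a<b≤a
well minimum |f| = |-2| = 2 (negative-definite)

2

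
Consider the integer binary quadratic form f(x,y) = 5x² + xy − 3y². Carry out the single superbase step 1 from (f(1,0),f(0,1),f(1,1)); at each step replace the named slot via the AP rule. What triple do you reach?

start (5,-3,3) = (f(1,0),f(0,1),f(1,1))
replace slot 1: 2·((-3)+3) − 5 = -5 → (-5,-3,3)

-5,-3,3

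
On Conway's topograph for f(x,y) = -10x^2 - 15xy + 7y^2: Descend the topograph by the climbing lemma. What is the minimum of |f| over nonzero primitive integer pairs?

descent: ρ → (7,15,-10)  [lands on river]
river: ρ → (-10,5,12)
river: ρ → (12,19,-3)
river: ρ → (-3,17,18)
river: ρ → (18,19,-2)
river: ρ → (-2,21,8)
river: ρ → (8,11,-12)
river: ρ → (-12,13,7)
closes: descent 1, river 8
min |a| on river = 2

2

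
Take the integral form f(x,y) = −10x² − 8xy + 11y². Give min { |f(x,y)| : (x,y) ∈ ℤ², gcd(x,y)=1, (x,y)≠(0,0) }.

descent: ρ → (11,8,-10)  [lands on river]
river: ρ → (-10,12,9)
river: ρ → (9,6,-13)
river: ρ → (-13,20,2)
river: ρ → (2,20,-13)
river: ρ → (-13,6,9)
river: ρ → (9,12,-10)
river: ρ → (-10,8,11)
river: ρ → (11,14,-7)
river: ρ → (-7,14,11)
closes: descent 1, river 10
min |a| on river = 2

2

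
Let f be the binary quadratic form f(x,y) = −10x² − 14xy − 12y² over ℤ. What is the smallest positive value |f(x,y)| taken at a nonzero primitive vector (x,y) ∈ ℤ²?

translate: b→-6 (≡14 mod 20), so (10,14,12)→(10,-6,8)
flip: (10,-6,8)→(8,6,10)
reduced (well bottom): (8,6,10) with a≤c, −a<b≤a
well minimum |f| = |-8| = 8 (negative-definite)

8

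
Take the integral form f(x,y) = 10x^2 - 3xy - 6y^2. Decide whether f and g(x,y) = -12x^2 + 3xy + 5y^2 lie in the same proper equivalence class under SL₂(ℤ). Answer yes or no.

D₁ = 249, D₂ = 249
river cycle of f (length 16): (-6, 15, 1), (1, 15, -6), (-6, 9, 7), (7, 5, -8), (-8, 11, 4), (4, 13, -5), (-5, 7, 10), (10, 13, -2), (-2, 15, 3), (3, 15, -2), … (6 more)
river cycle of g (length 16): (5, 7, -10), (-10, 13, 2), (2, 15, -3), (-3, 15, 2), (2, 13, -10), (-10, 7, 5), (5, 13, -4), (-4, 11, 8), (8, 5, -7), (-7, 9, 6), … (6 more)
cycles differ ⇒ inequivalent

no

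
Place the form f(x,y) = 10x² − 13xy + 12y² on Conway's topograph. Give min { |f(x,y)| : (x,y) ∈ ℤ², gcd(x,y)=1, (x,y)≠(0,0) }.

translate: b→7 (≡-13 mod 20), so (10,-13,12)→(10,7,9)
flip: (10,7,9)→(9,-7,10)
reduced (well bottom): (9,-7,10) with a≤c, −a<b≤a
well minimum = a = 9

9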